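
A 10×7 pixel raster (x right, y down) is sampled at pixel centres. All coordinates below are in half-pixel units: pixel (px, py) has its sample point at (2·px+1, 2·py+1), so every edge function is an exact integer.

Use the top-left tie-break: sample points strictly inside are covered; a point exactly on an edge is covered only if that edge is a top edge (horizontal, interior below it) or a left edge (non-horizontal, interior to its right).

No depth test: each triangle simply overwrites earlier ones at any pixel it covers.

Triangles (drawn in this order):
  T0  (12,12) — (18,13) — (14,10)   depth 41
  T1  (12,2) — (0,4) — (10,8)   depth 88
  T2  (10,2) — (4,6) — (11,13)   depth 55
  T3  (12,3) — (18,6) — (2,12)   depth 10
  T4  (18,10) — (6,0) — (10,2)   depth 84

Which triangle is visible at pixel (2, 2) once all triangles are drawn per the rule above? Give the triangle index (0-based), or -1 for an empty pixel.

T0:
  2·area = 14  (B↔C swapped to make it positive)
  edge (12, 12)→(14, 10): d=(2,-2) top-left  bias=+0
  edge (14, 10)→(18, 13): d=(4,3) right/bottom  bias=-1
  edge (18, 13)→(12, 12): d=(-6,-1) top-left  bias=+0
    (9,2)@(19, 5): e=[0,-35,49] → ·  [on edge]
    (8,3)@(17, 7): e=[0,-21,35] → ·  [on edge]
    (7,4)@(15, 9): e=[0,-7,21] → ·  [on edge]
    (6,5)@(13, 11): e=[0,7,7] → #  [on edge]
    (7,5)@(15, 11): e=[4,1,9] → #
    (8,5)@(17, 11): e=[8,-5,11] → ·
    (5,6)@(11, 13): e=[0,21,-7] → ·  [on edge]
    (6,6)@(13, 13): e=[4,15,-5] → ·
    (7,6)@(15, 13): e=[8,9,-3] → ·
  covered (2 px):
    · · · · · · · · · ·
    · · · · · · · · · ·
    · · · · · · · · · ·
    · · · · · · · · · ·
    · · · · · · · · · ·
    · · · · · · # # · ·
    · · · · · · · · · ·
T1:
  2·area = 68  (B↔C swapped to make it positive)
  edge (12, 2)→(10, 8): d=(-2,6) right/bottom  bias=-1
  edge (10, 8)→(0, 4): d=(-10,-4) top-left  bias=+0
  edge (0, 4)→(12, 2): d=(12,-2) top-left  bias=+0
    (3,1)@(7, 3): e=[28,38,2] → #
    (4,1)@(9, 3): e=[16,46,6] → #
    (5,1)@(11, 3): e=[4,54,10] → #
    (6,1)@(13, 3): e=[-8,62,14] → ·
    (1,2)@(3, 5): e=[48,2,18] → #
    (2,2)@(5, 5): e=[36,10,22] → #
    (5,2)@(11, 5): e=[0,34,34] → ·  [on edge]
    (1,3)@(3, 7): e=[44,-18,42] → ·
    (2,3)@(5, 7): e=[32,-10,46] → ·
    (3,3)@(7, 7): e=[20,-2,50] → ·
    (4,3)@(9, 7): e=[8,6,54] → #
    (5,3)@(11, 7): e=[-4,14,58] → ·
    (4,5)@(9, 11): e=[0,-34,102] → ·  [on edge]
  covered (8 px):
    · · · · · · · · · ·
    · · · # # # · · · ·
    · # # # # · · · · ·
    · · · · # · · · · ·
    · · · · · · · · · ·
    · · · · · · · · · ·
    · · · · · · · · · ·
T2:
  2·area = 70  (B↔C swapped to make it positive)
  edge (10, 2)→(11, 13): d=(1,11) right/bottom  bias=-1
  edge (11, 13)→(4, 6): d=(-7,-7) top-left  bias=+0
  edge (4, 6)→(10, 2): d=(6,-4) top-left  bias=+0
    (0,1)@(1, 3): e=[100,0,-30] → ·  [on edge]
    (4,1)@(9, 3): e=[12,56,2] → #
    (5,1)@(11, 3): e=[-10,70,10] → ·
    (1,2)@(3, 5): e=[80,0,-10] → ·  [on edge]
    (3,2)@(7, 5): e=[36,28,6] → #
    (5,2)@(11, 5): e=[-8,56,22] → ·
    (2,3)@(5, 7): e=[60,0,10] → #  [on edge]
    (5,3)@(11, 7): e=[-6,42,34] → ·
    (2,4)@(5, 9): e=[62,-14,22] → ·
    (3,4)@(7, 9): e=[40,0,30] → #  [on edge]
    (5,4)@(11, 9): e=[-4,28,46] → ·
    (3,5)@(7, 11): e=[42,-14,42] → ·
    (4,5)@(9, 11): e=[20,0,50] → #  [on edge]
    (5,6)@(11, 13): e=[0,0,70] → ·  [on edge]
  covered (9 px):
    · · · · · · · · · ·
    · · · · # · · · · ·
    · · · # # · · · · ·
    · · # # # · · · · ·
    · · · # # · · · · ·
    · · · · # · · · · ·
    · · · · · · · · · ·
T3:
  2·area = 84
  edge (12, 3)→(18, 6): d=(6,3) right/bottom  bias=-1
  edge (18, 6)→(2, 12): d=(-16,6) right/bottom  bias=-1
  edge (2, 12)→(12, 3): d=(10,-9) top-left  bias=+0
    (5,2)@(11, 5): e=[15,58,11] → #
    (6,2)@(13, 5): e=[9,46,29] → #
    (7,2)@(15, 5): e=[3,34,47] → #
    (8,2)@(17, 5): e=[-3,22,65] → ·
    (4,3)@(9, 7): e=[33,38,13] → #
    (8,3)@(17, 7): e=[9,-10,85] → ·
    (3,4)@(7, 9): e=[51,18,15] → #
    (5,4)@(11, 9): e=[39,-6,51] → ·
    (6,4)@(13, 9): e=[33,-18,69] → ·
    (7,4)@(15, 9): e=[27,-30,87] → ·
    (3,5)@(7, 11): e=[63,-14,35] → ·
    (4,5)@(9, 11): e=[57,-26,53] → ·
  covered (9 px):
    · · · · · · · · · ·
    · · · · · · · · · ·
    · · · · · # # # · ·
    · · · · # # # # · ·
    · · · # # · · · · ·
    · · · · · · · · · ·
    · · · · · · · · · ·
T4:
  2·area = 16
  edge (18, 10)→(6, 0): d=(-12,-10) top-left  bias=+0
  edge (6, 0)→(10, 2): d=(4,2) right/bottom  bias=-1
  edge (10, 2)→(18, 10): d=(8,8) right/bottom  bias=-1
    (4,0)@(9, 1): e=[18,-2,0] → ·  [on edge]
    (5,1)@(11, 3): e=[14,2,0] → ·  [on edge]
    (6,2)@(13, 5): e=[10,6,0] → ·  [on edge]
    (7,3)@(15, 7): e=[6,10,0] → ·  [on edge]
    (8,4)@(17, 9): e=[2,14,0] → ·  [on edge]
    (9,5)@(19, 11): e=[-2,18,0] → ·  [on edge]
  covered (0 px):
    · · · · · · · · · ·
    · · · · · · · · · ·
    · · · · · · · · · ·
    · · · · · · · · · ·
    · · · · · · · · · ·
    · · · · · · · · · ·
    · · · · · · · · · ·

Z-buffer (winner per pixel, '.' = empty):
  . . . . . . . . . .
  . . . 1 2 1 . . . .
  . 1 1 2 2 3 3 3 . .
  . . 2 2 3 3 3 3 . .
  . . . 3 3 . . . . .
  . . . . 2 . 0 0 . .
  . . . . . . . . . .

Result: 1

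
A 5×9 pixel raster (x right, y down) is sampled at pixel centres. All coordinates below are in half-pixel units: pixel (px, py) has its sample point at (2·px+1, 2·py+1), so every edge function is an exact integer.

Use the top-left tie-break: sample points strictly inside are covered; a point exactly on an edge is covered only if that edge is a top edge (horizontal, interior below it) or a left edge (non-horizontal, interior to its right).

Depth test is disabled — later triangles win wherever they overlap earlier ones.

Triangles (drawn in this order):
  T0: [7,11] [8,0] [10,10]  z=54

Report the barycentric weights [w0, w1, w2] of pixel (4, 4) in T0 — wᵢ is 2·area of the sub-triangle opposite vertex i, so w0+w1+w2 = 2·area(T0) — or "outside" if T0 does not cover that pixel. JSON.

T0:
  2·area = 32
  edge (7, 11)→(8, 0): d=(1,-11) top-left  bias=+0
  edge (8, 0)→(10, 10): d=(2,10) right/bottom  bias=-1
  edge (10, 10)→(7, 11): d=(-3,1) right/bottom  bias=-1
    (4,2)@(9, 5): e=[16,0,16] → ·  [on edge]
    (4,3)@(9, 7): e=[18,4,10] → █
    (4,4)@(9, 9): e=[20,8,4] → █
    (3,5)@(7, 11): e=[0,32,0] → ·  [on edge]
    (4,5)@(9, 11): e=[22,12,-2] → ·
    (0,6)@(1, 13): e=[-64,96,0] → ·  [on edge]
  covered (2 px):
    · · · · ·
    · · · · ·
    · · · · ·
    · · · · █
    · · · · █
    · · · · ·
    · · · · ·
    · · · · ·
    · · · · ·

Final: [8,4,20]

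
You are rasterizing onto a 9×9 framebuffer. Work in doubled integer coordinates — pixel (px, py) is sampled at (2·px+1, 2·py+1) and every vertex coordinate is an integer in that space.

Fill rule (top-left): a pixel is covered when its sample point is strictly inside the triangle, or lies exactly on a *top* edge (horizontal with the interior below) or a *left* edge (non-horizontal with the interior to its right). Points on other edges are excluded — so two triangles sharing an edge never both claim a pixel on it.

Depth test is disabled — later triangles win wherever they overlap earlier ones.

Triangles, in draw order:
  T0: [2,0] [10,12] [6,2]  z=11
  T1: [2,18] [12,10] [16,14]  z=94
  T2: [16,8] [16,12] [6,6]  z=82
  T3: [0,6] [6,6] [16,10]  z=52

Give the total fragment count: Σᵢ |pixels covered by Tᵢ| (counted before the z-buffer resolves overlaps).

T0:
  2·area = 32  (B↔C swapped to make it positive)
  edge (2, 0)→(6, 2): d=(4,2) right/bottom  bias=-1
  edge (6, 2)→(10, 12): d=(4,10) right/bottom  bias=-1
  edge (10, 12)→(2, 0): d=(-8,-12) top-left  bias=+0
    (1,0)@(3, 1): e=[2,26,4] → █
    (2,0)@(5, 1): e=[-2,6,28] → ·
    (1,1)@(3, 3): e=[10,34,-12] → ·
    (2,1)@(5, 3): e=[6,14,12] → █
    (3,1)@(7, 3): e=[2,-6,36] → ·
    (2,2)@(5, 5): e=[14,22,-4] → ·
    (3,2)@(7, 5): e=[10,2,20] → █
    (4,2)@(9, 5): e=[6,-18,44] → ·
    (3,3)@(7, 7): e=[18,10,4] → █
    (4,3)@(9, 7): e=[14,-10,28] → ·
    (3,4)@(7, 9): e=[26,18,-12] → ·
  covered (4 px):
    · █ · · · · · · ·
    · · █ · · · · · ·
    · · · █ · · · · ·
    · · · █ · · · · ·
    · · · · · · · · ·
    · · · · · · · · ·
    · · · · · · · · ·
    · · · · · · · · ·
    · · · · · · · · ·
T1:
  2·area = 72
  edge (2, 18)→(12, 10): d=(10,-8) top-left  bias=+0
  edge (12, 10)→(16, 14): d=(4,4) right/bottom  bias=-1
  edge (16, 14)→(2, 18): d=(-14,4) right/bottom  bias=-1
    (1,0)@(3, 1): e=[-162,0,234] → ·  [on edge]
    (2,1)@(5, 3): e=[-126,0,198] → ·  [on edge]
    (3,2)@(7, 5): e=[-90,0,162] → ·  [on edge]
    (4,3)@(9, 7): e=[-54,0,126] → ·  [on edge]
    (5,4)@(11, 9): e=[-18,0,90] → ·  [on edge]
    (5,5)@(11, 11): e=[2,8,62] → █
    (6,5)@(13, 11): e=[18,0,54] → ·  [on edge]
    (4,6)@(9, 13): e=[6,24,42] → █
    (6,6)@(13, 13): e=[38,8,26] → █
    (7,6)@(15, 13): e=[54,0,18] → ·  [on edge]
    (3,7)@(7, 15): e=[10,40,22] → █
    (6,7)@(13, 15): e=[58,16,-2] → ·
    (8,7)@(17, 15): e=[90,0,-18] → ·  [on edge]
  covered (8 px):
    · · · · · · · · ·
    · · · · · · · · ·
    · · · · · · · · ·
    · · · · · · · · ·
    · · · · · · · · ·
    · · · · · █ · · ·
    · · · · █ █ █ · ·
    · · · █ █ █ · · ·
    · · █ · · · · · ·
T2:
  2·area = 40
  edge (16, 8)→(16, 12): d=(0,4) right/bottom  bias=-1
  edge (16, 12)→(6, 6): d=(-10,-6) top-left  bias=+0
  edge (6, 6)→(16, 8): d=(10,2) right/bottom  bias=-1
    (0,1)@(1, 3): e=[60,0,-20] → ·  [on edge]
    (0,2)@(1, 5): e=[60,-20,0] → ·  [on edge]
    (4,3)@(9, 7): e=[28,8,4] → █
    (5,3)@(11, 7): e=[20,20,0] → ·  [on edge]
    (4,4)@(9, 9): e=[28,-12,24] → ·
    (5,4)@(11, 9): e=[20,0,20] → █  [on edge]
    (6,4)@(13, 9): e=[12,12,16] → █
    (7,4)@(15, 9): e=[4,24,12] → █
    (8,4)@(17, 9): e=[-4,36,8] → ·
    (5,5)@(11, 11): e=[20,-20,40] → ·
    (6,5)@(13, 11): e=[12,-8,36] → ·
    (7,5)@(15, 11): e=[4,4,32] → █
  covered (5 px):
    · · · · · · · · ·
    · · · · · · · · ·
    · · · · · · · · ·
    · · · · █ · · · ·
    · · · · · █ █ █ ·
    · · · · · · · █ ·
    · · · · · · · · ·
    · · · · · · · · ·
    · · · · · · · · ·
T3:
  2·area = 24
  edge (0, 6)→(6, 6): d=(6,0) top-left  bias=+0
  edge (6, 6)→(16, 10): d=(10,4) right/bottom  bias=-1
  edge (16, 10)→(0, 6): d=(-16,-4) top-left  bias=+0
    (2,3)@(5, 7): e=[6,14,4] → █
    (3,3)@(7, 7): e=[6,6,12] → █
    (4,3)@(9, 7): e=[6,-2,20] → ·
    (2,4)@(5, 9): e=[18,34,-28] → ·
    (3,4)@(7, 9): e=[18,26,-20] → ·
    (6,4)@(13, 9): e=[18,2,4] → █
    (7,4)@(15, 9): e=[18,-6,12] → ·
    (6,5)@(13, 11): e=[30,22,-28] → ·
  covered (3 px):
    · · · · · · · · ·
    · · · · · · · · ·
    · · · · · · · · ·
    · · █ █ · · · · ·
    · · · · · · █ · ·
    · · · · · · · · ·
    · · · · · · · · ·
    · · · · · · · · ·
    · · · · · · · · ·

Final: 20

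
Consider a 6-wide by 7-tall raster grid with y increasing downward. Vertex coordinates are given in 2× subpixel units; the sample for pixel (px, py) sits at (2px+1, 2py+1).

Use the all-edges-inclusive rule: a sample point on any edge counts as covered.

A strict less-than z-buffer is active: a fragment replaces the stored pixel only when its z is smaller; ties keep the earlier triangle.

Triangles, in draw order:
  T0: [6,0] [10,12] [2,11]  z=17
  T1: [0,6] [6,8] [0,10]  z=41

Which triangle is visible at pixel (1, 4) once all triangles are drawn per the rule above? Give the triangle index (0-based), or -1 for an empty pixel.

T0:
  2·area = 92
  edge (6, 0)→(10, 12): d=(4,12) inclusive
  edge (10, 12)→(2, 11): d=(-8,-1) inclusive
  edge (2, 11)→(6, 0): d=(4,-11) inclusive
    (2,1)@(5, 3): e=[24,67,1] → █
    (3,1)@(7, 3): e=[0,69,23] → █  [on edge]
    (4,1)@(9, 3): e=[-24,71,45] → ·
    (2,2)@(5, 5): e=[32,51,9] → █
    (4,2)@(9, 5): e=[-16,55,53] → ·
    (2,3)@(5, 7): e=[40,35,17] → █
    (4,3)@(9, 7): e=[-8,39,61] → ·
    (1,4)@(3, 9): e=[72,17,3] → █
    (4,4)@(9, 9): e=[0,23,69] → █  [on edge]
    (5,4)@(11, 9): e=[-24,25,91] → ·
    (1,5)@(3, 11): e=[80,1,11] → █
    (5,5)@(11, 11): e=[-16,9,99] → ·
  covered (14 px):
    · · · · · ·
    · · █ █ · ·
    · · █ █ · ·
    · · █ █ · ·
    · █ █ █ █ ·
    · █ █ █ █ ·
    · · · · · ·
T1:
  2·area = 24
  edge (0, 6)→(6, 8): d=(6,2) inclusive
  edge (6, 8)→(0, 10): d=(-6,2) inclusive
  edge (0, 10)→(0, 6): d=(0,-4) inclusive
    (0,3)@(1, 7): e=[4,16,4] → █
    (1,3)@(3, 7): e=[0,12,12] → █  [on edge]
    (2,3)@(5, 7): e=[-4,8,20] → ·
    (4,3)@(9, 7): e=[-12,0,36] → ·  [on edge]
    (0,4)@(1, 9): e=[16,4,4] → █
    (1,4)@(3, 9): e=[12,0,12] → █  [on edge]
    (2,4)@(5, 9): e=[8,-4,20] → ·
    (4,4)@(9, 9): e=[0,-12,36] → ·  [on edge]
    (0,5)@(1, 11): e=[28,-8,4] → ·
    (1,5)@(3, 11): e=[24,-12,12] → ·
  covered (4 px):
    · · · · · ·
    · · · · · ·
    · · · · · ·
    █ █ · · · ·
    █ █ · · · ·
    · · · · · ·
    · · · · · ·

Z-buffer (winner per pixel, '.' = empty):
  . . . . . .
  . . 0 0 . .
  . . 0 0 . .
  1 1 0 0 . .
  1 0 0 0 0 .
  . 0 0 0 0 .
  . . . . . .

Final: 0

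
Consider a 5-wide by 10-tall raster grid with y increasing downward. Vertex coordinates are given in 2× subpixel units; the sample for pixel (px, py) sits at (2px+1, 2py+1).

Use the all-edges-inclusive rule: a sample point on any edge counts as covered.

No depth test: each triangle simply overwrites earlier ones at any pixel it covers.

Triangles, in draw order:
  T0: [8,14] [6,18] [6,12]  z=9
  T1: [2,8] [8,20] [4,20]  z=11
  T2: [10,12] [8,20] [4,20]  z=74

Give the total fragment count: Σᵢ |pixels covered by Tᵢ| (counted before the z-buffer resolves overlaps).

T0:
  2·area = 12
  edge (8, 14)→(6, 18): d=(-2,4) inclusive
  edge (6, 18)→(6, 12): d=(0,-6) inclusive
  edge (6, 12)→(8, 14): d=(2,2) inclusive
    (0,3)@(1, 7): e=[42,-30,0] → ·  [on edge]
    (1,4)@(3, 9): e=[30,-18,0] → ·  [on edge]
    (2,5)@(5, 11): e=[18,-6,0] → ·  [on edge]
    (3,6)@(7, 13): e=[6,6,0] → #  [on edge]
    (4,6)@(9, 13): e=[-2,18,-4] → ·
    (3,7)@(7, 15): e=[2,6,4] → #
    (4,7)@(9, 15): e=[-6,18,0] → ·  [on edge]
    (3,8)@(7, 17): e=[-2,6,8] → ·
  covered (2 px):
    · · · · ·
    · · · · ·
    · · · · ·
    · · · · ·
    · · · · ·
    · · · · ·
    · · · # ·
    · · · # ·
    · · · · ·
    · · · · ·
T1:
  2·area = 48
  edge (2, 8)→(8, 20): d=(6,12) inclusive
  edge (8, 20)→(4, 20): d=(-4,0) inclusive
  edge (4, 20)→(2, 8): d=(-2,-12) inclusive
    (1,5)@(3, 11): e=[6,36,6] → #
    (2,5)@(5, 11): e=[-18,36,30] → ·
    (1,6)@(3, 13): e=[18,28,2] → #
    (2,6)@(5, 13): e=[-6,28,26] → ·
    (1,7)@(3, 15): e=[30,20,-2] → ·
    (2,7)@(5, 15): e=[6,20,22] → #
    (3,7)@(7, 15): e=[-18,20,46] → ·
    (2,8)@(5, 17): e=[18,12,18] → #
    (3,8)@(7, 17): e=[-6,12,42] → ·
    (2,9)@(5, 19): e=[30,4,14] → #
    (3,9)@(7, 19): e=[6,4,38] → #
    (4,9)@(9, 19): e=[-18,4,62] → ·
  covered (6 px):
    · · · · ·
    · · · · ·
    · · · · ·
    · · · · ·
    · · · · ·
    · # · · ·
    · # · · ·
    · · # · ·
    · · # · ·
    · · # # ·
T2:
  2·area = 32
  edge (10, 12)→(8, 20): d=(-2,8) inclusive
  edge (8, 20)→(4, 20): d=(-4,0) inclusive
  edge (4, 20)→(10, 12): d=(6,-8) inclusive
    (4,7)@(9, 15): e=[2,20,10] → #
    (3,8)@(7, 17): e=[14,12,6] → #
    (4,8)@(9, 17): e=[-2,12,22] → ·
    (2,9)@(5, 19): e=[26,4,2] → #
    (4,9)@(9, 19): e=[-6,4,34] → ·
  covered (4 px):
    · · · · ·
    · · · · ·
    · · · · ·
    · · · · ·
    · · · · ·
    · · · · ·
    · · · · ·
    · · · · #
    · · · # ·
    · · # # ·

Answer: 12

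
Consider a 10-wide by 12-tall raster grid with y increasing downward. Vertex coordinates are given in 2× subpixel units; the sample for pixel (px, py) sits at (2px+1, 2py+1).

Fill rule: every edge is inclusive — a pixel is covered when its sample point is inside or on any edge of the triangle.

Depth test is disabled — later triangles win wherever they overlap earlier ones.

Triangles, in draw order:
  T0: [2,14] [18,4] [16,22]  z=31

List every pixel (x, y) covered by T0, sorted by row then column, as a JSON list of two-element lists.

T0:
  2·area = 268
  edge (2, 14)→(18, 4): d=(16,-10) inclusive
  edge (18, 4)→(16, 22): d=(-2,18) inclusive
  edge (16, 22)→(2, 14): d=(-14,-8) inclusive
    (8,2)@(17, 5): e=[6,16,246] → █
    (9,2)@(19, 5): e=[26,-20,262] → ·
    (7,3)@(15, 7): e=[18,48,202] → █
    (9,3)@(19, 7): e=[58,-24,234] → ·
    (5,4)@(11, 9): e=[10,116,142] → █
    (6,4)@(13, 9): e=[30,80,158] → █
    (9,4)@(19, 9): e=[90,-28,206] → ·
    (3,5)@(7, 11): e=[2,184,82] → █
    (4,5)@(9, 11): e=[22,148,98] → █
    (9,5)@(19, 11): e=[122,-32,178] → ·
    (2,6)@(5, 13): e=[14,216,38] → █
    (8,6)@(17, 13): e=[134,0,134] → █  [on edge]
  covered (34 px):
    · · · · · · · · · ·
    · · · · · · · · · ·
    · · · · · · · · █ ·
    · · · · · · · █ █ ·
    · · · · · █ █ █ █ ·
    · · · █ █ █ █ █ █ ·
    · · █ █ █ █ █ █ █ ·
    · · █ █ █ █ █ █ · ·
    · · · · █ █ █ █ · ·
    · · · · · █ █ █ · ·
    · · · · · · · █ · ·
    · · · · · · · · · ·

Final: [[8,2],[7,3],[8,3],[5,4],[6,4],[7,4],[8,4],[3,5],[4,5],[5,5],[6,5],[7,5],[8,5],[2,6],[3,6],[4,6],[5,6],[6,6],[7,6],[8,6],[2,7],[3,7],[4,7],[5,7],[6,7],[7,7],[4,8],[5,8],[6,8],[7,8],[5,9],[6,9],[7,9],[7,10]]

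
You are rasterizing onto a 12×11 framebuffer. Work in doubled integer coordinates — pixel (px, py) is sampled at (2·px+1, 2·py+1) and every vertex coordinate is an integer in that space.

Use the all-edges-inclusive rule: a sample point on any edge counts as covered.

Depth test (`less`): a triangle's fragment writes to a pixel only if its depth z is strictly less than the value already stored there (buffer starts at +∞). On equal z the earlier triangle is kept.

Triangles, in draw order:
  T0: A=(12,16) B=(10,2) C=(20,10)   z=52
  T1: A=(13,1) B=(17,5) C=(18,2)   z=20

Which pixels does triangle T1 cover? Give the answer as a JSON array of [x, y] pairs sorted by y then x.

T0:
  2·area = 124
  edge (12, 16)→(10, 2): d=(-2,-14) inclusive
  edge (10, 2)→(20, 10): d=(10,8) inclusive
  edge (20, 10)→(12, 16): d=(-8,6) inclusive
    (5,1)@(11, 3): e=[12,2,110] → █
    (6,1)@(13, 3): e=[40,-14,98] → ·
    (5,2)@(11, 5): e=[8,22,94] → █
    (6,2)@(13, 5): e=[36,6,82] → █
    (7,2)@(15, 5): e=[64,-10,70] → ·
    (5,3)@(11, 7): e=[4,42,78] → █
    (7,3)@(15, 7): e=[60,10,54] → █
    (8,3)@(17, 7): e=[88,-6,42] → ·
    (5,4)@(11, 9): e=[0,62,62] → █  [on edge]
    (8,4)@(17, 9): e=[84,14,26] → █
    (9,4)@(19, 9): e=[112,-2,14] → ·
    (5,5)@(11, 11): e=[-4,82,46] → ·
  covered (16 px):
    · · · · · · · · · · · ·
    · · · · · █ · · · · · ·
    · · · · · █ █ · · · · ·
    · · · · · █ █ █ · · · ·
    · · · · · █ █ █ █ · · ·
    · · · · · · █ █ █ · · ·
    · · · · · · █ █ · · · ·
    · · · · · · █ · · · · ·
    · · · · · · · · · · · ·
    · · · · · · · · · · · ·
    · · · · · · · · · · · ·
T1:
  2·area = 16  (B↔C swapped to make it positive)
  edge (13, 1)→(18, 2): d=(5,1) inclusive
  edge (18, 2)→(17, 5): d=(-1,3) inclusive
  edge (17, 5)→(13, 1): d=(-4,-4) inclusive
    (6,0)@(13, 1): e=[0,16,0] → █  [on edge]
    (7,0)@(15, 1): e=[-2,10,8] → ·
    (6,1)@(13, 3): e=[10,14,-8] → ·
    (7,1)@(15, 3): e=[8,8,0] → █  [on edge]
    (8,1)@(17, 3): e=[6,2,8] → █
    (9,1)@(19, 3): e=[4,-4,16] → ·
    (11,1)@(23, 3): e=[0,-16,32] → ·  [on edge]
    (7,2)@(15, 5): e=[18,6,-8] → ·
    (8,2)@(17, 5): e=[16,0,0] → █  [on edge]
    (9,2)@(19, 5): e=[14,-6,8] → ·
    (8,3)@(17, 7): e=[26,-2,-8] → ·
    (9,3)@(19, 7): e=[24,-8,0] → ·  [on edge]
    (10,4)@(21, 9): e=[32,-16,0] → ·  [on edge]
    (7,5)@(15, 11): e=[48,0,-32] → ·  [on edge]
    (11,5)@(23, 11): e=[40,-24,0] → ·  [on edge]
    (6,8)@(13, 17): e=[80,0,-64] → ·  [on edge]
  covered (4 px):
    · · · · · · █ · · · · ·
    · · · · · · · █ █ · · ·
    · · · · · · · · █ · · ·
    · · · · · · · · · · · ·
    · · · · · · · · · · · ·
    · · · · · · · · · · · ·
    · · · · · · · · · · · ·
    · · · · · · · · · · · ·
    · · · · · · · · · · · ·
    · · · · · · · · · · · ·
    · · · · · · · · · · · ·

Final: [[6,0],[7,1],[8,1],[8,2]]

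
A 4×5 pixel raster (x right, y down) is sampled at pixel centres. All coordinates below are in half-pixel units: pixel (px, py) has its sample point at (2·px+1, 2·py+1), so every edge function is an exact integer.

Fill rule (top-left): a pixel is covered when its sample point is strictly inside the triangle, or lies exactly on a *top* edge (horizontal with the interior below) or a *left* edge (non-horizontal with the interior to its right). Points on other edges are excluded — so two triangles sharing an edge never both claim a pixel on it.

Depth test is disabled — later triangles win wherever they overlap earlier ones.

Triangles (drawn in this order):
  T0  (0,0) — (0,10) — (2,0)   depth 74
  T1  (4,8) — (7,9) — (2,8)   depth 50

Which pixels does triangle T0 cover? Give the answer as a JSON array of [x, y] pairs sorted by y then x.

T0:
  2·area = 20  (B↔C swapped to make it positive)
  edge (0, 0)→(2, 0): d=(2,0) top-left  bias=+0
  edge (2, 0)→(0, 10): d=(-2,10) right/bottom  bias=-1
  edge (0, 10)→(0, 0): d=(0,-10) top-left  bias=+0
    (0,0)@(1, 1): e=[2,8,10] → █
    (1,0)@(3, 1): e=[2,-12,30] → ·
    (0,1)@(1, 3): e=[6,4,10] → █
    (1,1)@(3, 3): e=[6,-16,30] → ·
    (0,2)@(1, 5): e=[10,0,10] → ·  [on edge]
  covered (2 px):
    █ · · ·
    █ · · ·
    · · · ·
    · · · ·
    · · · ·
T1:
  2·area = 2
  edge (4, 8)→(7, 9): d=(3,1) right/bottom  bias=-1
  edge (7, 9)→(2, 8): d=(-5,-1) top-left  bias=+0
  edge (2, 8)→(4, 8): d=(2,0) top-left  bias=+0
    (0,3)@(1, 7): e=[0,4,-2] → ·  [on edge]
    (3,4)@(7, 9): e=[0,0,2] → ·  [on edge]
  covered (0 px):
    · · · ·
    · · · ·
    · · · ·
    · · · ·
    · · · ·

Result: [[0,0],[0,1]]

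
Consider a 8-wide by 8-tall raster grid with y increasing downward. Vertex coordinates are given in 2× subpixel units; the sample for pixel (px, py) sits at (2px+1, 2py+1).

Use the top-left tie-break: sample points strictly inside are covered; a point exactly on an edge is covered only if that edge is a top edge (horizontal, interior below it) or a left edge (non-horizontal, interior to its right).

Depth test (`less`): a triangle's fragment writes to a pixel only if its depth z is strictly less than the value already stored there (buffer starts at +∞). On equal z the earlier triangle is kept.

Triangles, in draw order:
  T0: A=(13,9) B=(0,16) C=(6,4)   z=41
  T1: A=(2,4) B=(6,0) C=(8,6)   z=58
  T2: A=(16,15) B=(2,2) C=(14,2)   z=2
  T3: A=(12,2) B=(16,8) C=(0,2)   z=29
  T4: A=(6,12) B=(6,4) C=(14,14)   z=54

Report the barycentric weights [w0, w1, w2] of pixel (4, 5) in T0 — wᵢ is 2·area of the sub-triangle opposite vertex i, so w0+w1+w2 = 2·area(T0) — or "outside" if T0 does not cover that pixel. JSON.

T0:
  2·area = 114
  edge (13, 9)→(0, 16): d=(-13,7) right/bottom  bias=-1
  edge (0, 16)→(6, 4): d=(6,-12) top-left  bias=+0
  edge (6, 4)→(13, 9): d=(7,5) right/bottom  bias=-1
    (3,2)@(7, 5): e=[94,18,2] → #
    (4,2)@(9, 5): e=[80,42,-8] → ·
    (2,3)@(5, 7): e=[82,6,26] → #
    (4,3)@(9, 7): e=[54,54,6] → #
    (5,3)@(11, 7): e=[40,78,-4] → ·
    (2,4)@(5, 9): e=[56,18,40] → #
    (5,4)@(11, 9): e=[14,90,10] → #
    (6,4)@(13, 9): e=[0,114,0] → ·  [on edge]
    (1,5)@(3, 11): e=[44,6,64] → #
    (5,5)@(11, 11): e=[-12,102,24] → ·
    (1,6)@(3, 13): e=[18,18,78] → #
    (3,6)@(7, 13): e=[-10,66,58] → ·
  covered (15 px):
    · · · · · · · ·
    · · · · · · · ·
    · · · # · · · ·
    · · # # # · · ·
    · · # # # # · ·
    · # # # # · · ·
    · # # · · · · ·
    # · · · · · · ·
T1:
  2·area = 32
  edge (2, 4)→(6, 0): d=(4,-4) top-left  bias=+0
  edge (6, 0)→(8, 6): d=(2,6) right/bottom  bias=-1
  edge (8, 6)→(2, 4): d=(-6,-2) top-left  bias=+0
    (2,0)@(5, 1): e=[0,8,24] → #  [on edge]
    (3,0)@(7, 1): e=[8,-4,28] → ·
    (1,1)@(3, 3): e=[0,24,8] → #  [on edge]
    (3,1)@(7, 3): e=[16,0,16] → ·  [on edge]
    (0,2)@(1, 5): e=[0,40,-8] → ·  [on edge]
    (1,2)@(3, 5): e=[8,28,-4] → ·
    (2,2)@(5, 5): e=[16,16,0] → #  [on edge]
    (3,2)@(7, 5): e=[24,4,4] → #
    (4,2)@(9, 5): e=[32,-8,8] → ·
    (2,3)@(5, 7): e=[24,20,-12] → ·
    (3,3)@(7, 7): e=[32,8,-8] → ·
    (5,3)@(11, 7): e=[48,-16,0] → ·  [on edge]
    (4,4)@(9, 9): e=[48,0,-16] → ·  [on edge]
    (5,7)@(11, 15): e=[80,0,-48] → ·  [on edge]
  covered (5 px):
    · · # · · · · ·
    · # # · · · · ·
    · · # # · · · ·
    · · · · · · · ·
    · · · · · · · ·
    · · · · · · · ·
    · · · · · · · ·
    · · · · · · · ·
T2:
  2·area = 156
  edge (16, 15)→(2, 2): d=(-14,-13) top-left  bias=+0
  edge (2, 2)→(14, 2): d=(12,0) top-left  bias=+0
  edge (14, 2)→(16, 15): d=(2,13) right/bottom  bias=-1
    (2,1)@(5, 3): e=[25,12,119] → #
    (3,1)@(7, 3): e=[51,12,93] → #
    (4,1)@(9, 3): e=[77,12,67] → #
    (5,1)@(11, 3): e=[103,12,41] → #
    (6,1)@(13, 3): e=[129,12,15] → #
    (7,1)@(15, 3): e=[155,12,-11] → ·
    (2,2)@(5, 5): e=[-3,36,123] → ·
    (3,2)@(7, 5): e=[23,36,97] → #
    (7,2)@(15, 5): e=[127,36,-7] → ·
    (3,3)@(7, 7): e=[-5,60,101] → ·
    (4,3)@(9, 7): e=[21,60,75] → #
    (7,3)@(15, 7): e=[99,60,-3] → ·
  covered (18 px):
    · · · · · · · ·
    · · # # # # # ·
    · · · # # # # ·
    · · · · # # # ·
    · · · · · # # #
    · · · · · · # #
    · · · · · · · #
    · · · · · · · ·
T3:
  2·area = 72
  edge (12, 2)→(16, 8): d=(4,6) right/bottom  bias=-1
  edge (16, 8)→(0, 2): d=(-16,-6) top-left  bias=+0
  edge (0, 2)→(12, 2): d=(12,0) top-left  bias=+0
    (1,1)@(3, 3): e=[58,2,12] → #
    (2,1)@(5, 3): e=[46,14,12] → #
    (3,1)@(7, 3): e=[34,26,12] → #
    (4,1)@(9, 3): e=[22,38,12] → #
    (5,1)@(11, 3): e=[10,50,12] → #
    (6,1)@(13, 3): e=[-2,62,12] → ·
    (1,2)@(3, 5): e=[66,-30,36] → ·
    (2,2)@(5, 5): e=[54,-18,36] → ·
    (3,2)@(7, 5): e=[42,-6,36] → ·
    (4,2)@(9, 5): e=[30,6,36] → #
    (6,2)@(13, 5): e=[6,30,36] → #
    (7,2)@(15, 5): e=[-6,42,36] → ·
  covered (9 px):
    · · · · · · · ·
    · # # # # # · ·
    · · · · # # # ·
    · · · · · · · #
    · · · · · · · ·
    · · · · · · · ·
    · · · · · · · ·
    · · · · · · · ·
T4:
  2·area = 64
  edge (6, 12)→(6, 4): d=(0,-8) top-left  bias=+0
  edge (6, 4)→(14, 14): d=(8,10) right/bottom  bias=-1
  edge (14, 14)→(6, 12): d=(-8,-2) top-left  bias=+0
    (3,3)@(7, 7): e=[8,14,42] → #
    (4,3)@(9, 7): e=[24,-6,46] → ·
    (3,4)@(7, 9): e=[8,30,26] → #
    (4,4)@(9, 9): e=[24,10,30] → #
    (5,4)@(11, 9): e=[40,-10,34] → ·
    (3,5)@(7, 11): e=[8,46,10] → #
    (5,5)@(11, 11): e=[40,6,18] → #
    (6,5)@(13, 11): e=[56,-14,22] → ·
    (3,6)@(7, 13): e=[8,62,-6] → ·
    (4,6)@(9, 13): e=[24,42,-2] → ·
    (5,6)@(11, 13): e=[40,22,2] → #
    (6,6)@(13, 13): e=[56,2,6] → #
  covered (8 px):
    · · · · · · · ·
    · · · · · · · ·
    · · · · · · · ·
    · · · # · · · ·
    · · · # # · · ·
    · · · # # # · ·
    · · · · · # # ·
    · · · · · · · ·

Final: [78,34,2]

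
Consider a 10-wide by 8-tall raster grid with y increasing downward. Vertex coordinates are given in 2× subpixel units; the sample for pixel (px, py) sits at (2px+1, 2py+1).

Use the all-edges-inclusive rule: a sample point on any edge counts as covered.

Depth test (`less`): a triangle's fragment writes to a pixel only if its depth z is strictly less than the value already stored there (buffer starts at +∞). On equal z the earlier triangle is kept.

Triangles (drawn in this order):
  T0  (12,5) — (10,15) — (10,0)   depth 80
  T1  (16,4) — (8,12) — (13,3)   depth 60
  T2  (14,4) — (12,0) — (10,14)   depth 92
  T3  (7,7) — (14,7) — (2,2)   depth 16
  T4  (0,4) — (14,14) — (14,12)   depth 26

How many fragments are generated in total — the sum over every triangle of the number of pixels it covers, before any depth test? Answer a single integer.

T0:
  2·area = 30
  edge (12, 5)→(10, 15): d=(-2,10) inclusive
  edge (10, 15)→(10, 0): d=(0,-15) inclusive
  edge (10, 0)→(12, 5): d=(2,5) inclusive
    (5,1)@(11, 3): e=[14,15,1] → #
    (6,1)@(13, 3): e=[-6,45,-9] → ·
    (5,2)@(11, 5): e=[10,15,5] → #
    (6,2)@(13, 5): e=[-10,45,-5] → ·
    (5,3)@(11, 7): e=[6,15,9] → #
    (6,3)@(13, 7): e=[-14,45,-1] → ·
    (5,4)@(11, 9): e=[2,15,13] → #
    (6,4)@(13, 9): e=[-18,45,3] → ·
    (5,5)@(11, 11): e=[-2,15,17] → ·
  covered (4 px):
    · · · · · · · · · ·
    · · · · · # · · · ·
    · · · · · # · · · ·
    · · · · · # · · · ·
    · · · · · # · · · ·
    · · · · · · · · · ·
    · · · · · · · · · ·
    · · · · · · · · · ·
T1:
  2·area = 32
  edge (16, 4)→(8, 12): d=(-8,8) inclusive
  edge (8, 12)→(13, 3): d=(5,-9) inclusive
  edge (13, 3)→(16, 4): d=(3,1) inclusive
    (3,0)@(7, 1): e=[96,-64,0] → ·  [on edge]
    (9,0)@(19, 1): e=[0,44,-12] → ·  [on edge]
    (6,1)@(13, 3): e=[32,0,0] → #  [on edge]
    (7,1)@(15, 3): e=[16,18,-2] → ·
    (8,1)@(17, 3): e=[0,36,-4] → ·  [on edge]
    (6,2)@(13, 5): e=[16,10,6] → #
    (7,2)@(15, 5): e=[0,28,4] → #  [on edge]
    (8,2)@(17, 5): e=[-16,46,2] → ·
    (9,2)@(19, 5): e=[-32,64,0] → ·  [on edge]
    (5,3)@(11, 7): e=[16,2,14] → #
    (6,3)@(13, 7): e=[0,20,12] → #  [on edge]
    (7,3)@(15, 7): e=[-16,38,10] → ·
    (5,4)@(11, 9): e=[0,12,20] → #  [on edge]
    (4,5)@(9, 11): e=[0,4,28] → #  [on edge]
    (3,6)@(7, 13): e=[0,-4,36] → ·  [on edge]
    (2,7)@(5, 15): e=[0,-12,44] → ·  [on edge]
  covered (7 px):
    · · · · · · · · · ·
    · · · · · · # · · ·
    · · · · · · # # · ·
    · · · · · # # · · ·
    · · · · · # · · · ·
    · · · · # · · · · ·
    · · · · · · · · · ·
    · · · · · · · · · ·
T2:
  2·area = 36  (B↔C swapped to make it positive)
  edge (14, 4)→(10, 14): d=(-4,10) inclusive
  edge (10, 14)→(12, 0): d=(2,-14) inclusive
  edge (12, 0)→(14, 4): d=(2,4) inclusive
    (6,1)@(13, 3): e=[14,20,2] → #
    (7,1)@(15, 3): e=[-6,48,-6] → ·
    (6,2)@(13, 5): e=[6,24,6] → #
    (7,2)@(15, 5): e=[-14,52,-2] → ·
    (5,3)@(11, 7): e=[18,0,18] → #  [on edge]
    (6,3)@(13, 7): e=[-2,28,10] → ·
    (5,4)@(11, 9): e=[10,4,22] → #
    (6,4)@(13, 9): e=[-10,32,14] → ·
    (5,5)@(11, 11): e=[2,8,26] → #
    (6,5)@(13, 11): e=[-18,36,18] → ·
    (5,6)@(11, 13): e=[-6,12,30] → ·
  covered (5 px):
    · · · · · · · · · ·
    · · · · · · # · · ·
    · · · · · · # · · ·
    · · · · · # · · · ·
    · · · · · # · · · ·
    · · · · · # · · · ·
    · · · · · · · · · ·
    · · · · · · · · · ·
T3:
  2·area = 35  (B↔C swapped to make it positive)
  edge (7, 7)→(2, 2): d=(-5,-5) inclusive
  edge (2, 2)→(14, 7): d=(12,5) inclusive
  edge (14, 7)→(7, 7): d=(-7,0) inclusive
    (0,0)@(1, 1): e=[0,-7,42] → ·  [on edge]
    (1,1)@(3, 3): e=[0,7,28] → #  [on edge]
    (2,1)@(5, 3): e=[10,-3,28] → ·
    (1,2)@(3, 5): e=[-10,31,14] → ·
    (2,2)@(5, 5): e=[0,21,14] → #  [on edge]
    (3,2)@(7, 5): e=[10,11,14] → #
    (4,2)@(9, 5): e=[20,1,14] → #
    (5,2)@(11, 5): e=[30,-9,14] → ·
    (0,3)@(1, 7): e=[-30,65,0] → ·  [on edge]
    (1,3)@(3, 7): e=[-20,55,0] → ·  [on edge]
    (2,3)@(5, 7): e=[-10,45,0] → ·  [on edge]
    (3,3)@(7, 7): e=[0,35,0] → #  [on edge]
    (4,3)@(9, 7): e=[10,25,0] → #  [on edge]
    (5,3)@(11, 7): e=[20,15,0] → #  [on edge]
    (6,3)@(13, 7): e=[30,5,0] → #  [on edge]
    (7,3)@(15, 7): e=[40,-5,0] → ·  [on edge]
    (8,3)@(17, 7): e=[50,-15,0] → ·  [on edge]
    (9,3)@(19, 7): e=[60,-25,0] → ·  [on edge]
    (4,4)@(9, 9): e=[0,49,-14] → ·  [on edge]
    (5,5)@(11, 11): e=[0,63,-28] → ·  [on edge]
    (6,6)@(13, 13): e=[0,77,-42] → ·  [on edge]
    (7,7)@(15, 15): e=[0,91,-56] → ·  [on edge]
  covered (8 px):
    · · · · · · · · · ·
    · # · · · · · · · ·
    · · # # # · · · · ·
    · · · # # # # · · ·
    · · · · · · · · · ·
    · · · · · · · · · ·
    · · · · · · · · · ·
    · · · · · · · · · ·
T4:
  2·area = 28  (B↔C swapped to make it positive)
  edge (0, 4)→(14, 12): d=(14,8) inclusive
  edge (14, 12)→(14, 14): d=(0,2) inclusive
  edge (14, 14)→(0, 4): d=(-14,-10) inclusive
    (2,3)@(5, 7): e=[2,18,8] → #
    (3,3)@(7, 7): e=[-14,14,28] → ·
    (2,4)@(5, 9): e=[30,18,-20] → ·
    (3,4)@(7, 9): e=[14,14,0] → #  [on edge]
    (4,4)@(9, 9): e=[-2,10,20] → ·
    (3,5)@(7, 11): e=[42,14,-28] → ·
    (5,5)@(11, 11): e=[10,6,12] → #
    (6,5)@(13, 11): e=[-6,2,32] → ·
    (5,6)@(11, 13): e=[38,6,-16] → ·
    (6,6)@(13, 13): e=[22,2,4] → #
    (7,6)@(15, 13): e=[6,-2,24] → ·
    (6,7)@(13, 15): e=[50,2,-24] → ·
  covered (4 px):
    · · · · · · · · · ·
    · · · · · · · · · ·
    · · · · · · · · · ·
    · · # · · · · · · ·
    · · · # · · · · · ·
    · · · · · # · · · ·
    · · · · · · # · · ·
    · · · · · · · · · ·

Result: 28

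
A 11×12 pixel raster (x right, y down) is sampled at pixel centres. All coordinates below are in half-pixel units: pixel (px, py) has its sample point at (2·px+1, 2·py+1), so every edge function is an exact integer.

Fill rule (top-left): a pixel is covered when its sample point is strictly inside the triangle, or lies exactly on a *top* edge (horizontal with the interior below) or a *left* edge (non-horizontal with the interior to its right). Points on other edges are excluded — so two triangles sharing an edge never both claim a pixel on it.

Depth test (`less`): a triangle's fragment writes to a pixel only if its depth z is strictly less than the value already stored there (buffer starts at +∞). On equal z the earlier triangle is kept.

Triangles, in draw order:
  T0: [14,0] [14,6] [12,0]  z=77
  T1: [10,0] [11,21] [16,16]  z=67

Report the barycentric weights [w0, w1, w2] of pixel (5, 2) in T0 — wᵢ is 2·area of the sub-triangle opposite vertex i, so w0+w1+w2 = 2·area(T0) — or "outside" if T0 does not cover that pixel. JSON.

T0:
  2·area = 12
  edge (14, 0)→(14, 6): d=(0,6) right/bottom  bias=-1
  edge (14, 6)→(12, 0): d=(-2,-6) top-left  bias=+0
  edge (12, 0)→(14, 0): d=(2,0) top-left  bias=+0
    (6,0)@(13, 1): e=[6,4,2] → #
    (7,0)@(15, 1): e=[-6,16,2] → ·
    (6,1)@(13, 3): e=[6,0,6] → #  [on edge]
    (7,1)@(15, 3): e=[-6,12,6] → ·
    (6,2)@(13, 5): e=[6,-4,10] → ·
    (7,4)@(15, 9): e=[-6,0,18] → ·  [on edge]
    (8,7)@(17, 15): e=[-18,0,30] → ·  [on edge]
    (9,10)@(19, 21): e=[-30,0,42] → ·  [on edge]
  covered (2 px):
    · · · · · · # · · · ·
    · · · · · · # · · · ·
    · · · · · · · · · · ·
    · · · · · · · · · · ·
    · · · · · · · · · · ·
    · · · · · · · · · · ·
    · · · · · · · · · · ·
    · · · · · · · · · · ·
    · · · · · · · · · · ·
    · · · · · · · · · · ·
    · · · · · · · · · · ·
    · · · · · · · · · · ·
T1:
  2·area = 110  (B↔C swapped to make it positive)
  edge (10, 0)→(16, 16): d=(6,16) right/bottom  bias=-1
  edge (16, 16)→(11, 21): d=(-5,5) right/bottom  bias=-1
  edge (11, 21)→(10, 0): d=(-1,-21) top-left  bias=+0
    (5,1)@(11, 3): e=[2,90,18] → #
    (6,1)@(13, 3): e=[-30,80,60] → ·
    (5,2)@(11, 5): e=[14,80,16] → #
    (6,2)@(13, 5): e=[-18,70,58] → ·
    (5,3)@(11, 7): e=[26,70,14] → #
    (6,3)@(13, 7): e=[-6,60,56] → ·
    (5,4)@(11, 9): e=[38,60,12] → #
    (6,4)@(13, 9): e=[6,50,54] → #
    (7,4)@(15, 9): e=[-26,40,96] → ·
    (5,5)@(11, 11): e=[50,50,10] → #
    (7,5)@(15, 11): e=[-14,30,94] → ·
    (10,5)@(21, 11): e=[-110,0,220] → ·  [on edge]
    (9,6)@(19, 13): e=[-66,0,176] → ·  [on edge]
    (8,7)@(17, 15): e=[-22,0,132] → ·  [on edge]
    (7,8)@(15, 17): e=[22,0,88] → ·  [on edge]
    (6,9)@(13, 19): e=[66,0,44] → ·  [on edge]
    (5,10)@(11, 21): e=[110,0,0] → ·  [on edge]
    (4,11)@(9, 23): e=[154,0,-44] → ·  [on edge]
  covered (15 px):
    · · · · · · · · · · ·
    · · · · · # · · · · ·
    · · · · · # · · · · ·
    · · · · · # · · · · ·
    · · · · · # # · · · ·
    · · · · · # # · · · ·
    · · · · · # # · · · ·
    · · · · · # # # · · ·
    · · · · · # # · · · ·
    · · · · · # · · · · ·
    · · · · · · · · · · ·
    · · · · · · · · · · ·

Answer: "outside"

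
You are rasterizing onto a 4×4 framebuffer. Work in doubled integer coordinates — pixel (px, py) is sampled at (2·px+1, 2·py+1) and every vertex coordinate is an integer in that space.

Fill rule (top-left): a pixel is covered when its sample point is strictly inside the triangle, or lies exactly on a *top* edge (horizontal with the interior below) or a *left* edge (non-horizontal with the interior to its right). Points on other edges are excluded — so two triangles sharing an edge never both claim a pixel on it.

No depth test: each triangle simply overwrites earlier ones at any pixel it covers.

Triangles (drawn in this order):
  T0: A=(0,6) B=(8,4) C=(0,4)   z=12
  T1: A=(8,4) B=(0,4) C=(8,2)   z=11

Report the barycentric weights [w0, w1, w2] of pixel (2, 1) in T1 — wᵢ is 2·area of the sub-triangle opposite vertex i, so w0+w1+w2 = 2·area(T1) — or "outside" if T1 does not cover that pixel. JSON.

T0:
  2·area = 16  (B↔C swapped to make it positive)
  edge (0, 6)→(0, 4): d=(0,-2) top-left  bias=+0
  edge (0, 4)→(8, 4): d=(8,0) top-left  bias=+0
  edge (8, 4)→(0, 6): d=(-8,2) right/bottom  bias=-1
    (0,2)@(1, 5): e=[2,8,6] → #
    (1,2)@(3, 5): e=[6,8,2] → #
    (2,2)@(5, 5): e=[10,8,-2] → ·
    (0,3)@(1, 7): e=[2,24,-10] → ·
    (1,3)@(3, 7): e=[6,24,-14] → ·
  covered (2 px):
    · · · ·
    · · · ·
    # # · ·
    · · · ·
T1:
  2·area = 16
  edge (8, 4)→(0, 4): d=(-8,0) right/bottom  bias=-1
  edge (0, 4)→(8, 2): d=(8,-2) top-left  bias=+0
  edge (8, 2)→(8, 4): d=(0,2) right/bottom  bias=-1
    (2,1)@(5, 3): e=[8,2,6] → #
    (3,1)@(7, 3): e=[8,6,2] → #
    (2,2)@(5, 5): e=[-8,18,6] → ·
    (3,2)@(7, 5): e=[-8,22,2] → ·
  covered (2 px):
    · · · ·
    · · # #
    · · · ·
    · · · ·

Answer: [2,6,8]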